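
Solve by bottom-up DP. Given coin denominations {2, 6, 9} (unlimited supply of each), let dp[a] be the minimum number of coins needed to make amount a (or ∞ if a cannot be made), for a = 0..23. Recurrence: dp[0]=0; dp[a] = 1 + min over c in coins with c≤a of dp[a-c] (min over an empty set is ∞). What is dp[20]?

3

 a  0  1  2  3  4  5  6  7  8  9 10 11 12 13 14 15 16 17 18 19 20 21 22 23
dp  0  -  1  -  2  -  1  -  2  1  3  2  2  3  3  2  4  3  2  4  3  3  4  4
(- denotes ∞ / unreachable)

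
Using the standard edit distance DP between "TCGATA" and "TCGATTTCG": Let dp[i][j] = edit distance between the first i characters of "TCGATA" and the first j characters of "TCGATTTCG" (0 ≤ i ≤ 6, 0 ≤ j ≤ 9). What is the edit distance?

   ''  T  C  G  A  T  T  T  C  G
''  0  1  2  3  4  5  6  7  8  9
 T  1  0  1  2  3  4  5  6  7  8
 C  2  1  0  1  2  3  4  5  6  7
 G  3  2  1  0  1  2  3  4  5  6
 A  4  3  2  1  0  1  2  3  4  5
 T  5  4  3  2  1  0  1  2  3  4
 A  6  5  4  3  2  1  1  2  3  4

4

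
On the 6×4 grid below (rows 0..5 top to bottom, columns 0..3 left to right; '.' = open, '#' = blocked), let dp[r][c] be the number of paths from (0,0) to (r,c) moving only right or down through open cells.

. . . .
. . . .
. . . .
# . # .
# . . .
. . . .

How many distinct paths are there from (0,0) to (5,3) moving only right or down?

19

r\c   0   1   2   3
  0   1   1   1   1
  1   1   2   3   4
  2   1   3   6  10
  3   0   3   0  10
  4   0   3   3  13
  5   0   3   6  19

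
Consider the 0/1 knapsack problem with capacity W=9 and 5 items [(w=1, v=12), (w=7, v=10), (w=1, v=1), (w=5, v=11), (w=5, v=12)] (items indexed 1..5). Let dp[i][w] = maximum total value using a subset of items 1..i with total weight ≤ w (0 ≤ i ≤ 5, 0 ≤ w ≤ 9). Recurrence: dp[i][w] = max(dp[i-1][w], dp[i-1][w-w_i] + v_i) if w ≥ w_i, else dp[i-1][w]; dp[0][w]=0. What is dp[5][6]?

i\w   0   1   2   3   4   5   6   7   8   9
  0   0   0   0   0   0   0   0   0   0   0
  1   0  12  12  12  12  12  12  12  12  12
  2   0  12  12  12  12  12  12  12  22  22
  3   0  12  13  13  13  13  13  13  22  23
  4   0  12  13  13  13  13  23  24  24  24
  5   0  12  13  13  13  13  24  25  25  25

24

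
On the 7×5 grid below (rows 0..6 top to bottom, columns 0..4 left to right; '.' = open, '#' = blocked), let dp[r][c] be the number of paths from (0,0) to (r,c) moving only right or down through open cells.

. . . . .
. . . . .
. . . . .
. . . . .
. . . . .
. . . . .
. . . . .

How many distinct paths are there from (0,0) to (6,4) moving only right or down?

210

r\c   0   1   2   3   4
  0   1   1   1   1   1
  1   1   2   3   4   5
  2   1   3   6  10  15
  3   1   4  10  20  35
  4   1   5  15  35  70
  5   1   6  21  56 126
  6   1   7  28  84 210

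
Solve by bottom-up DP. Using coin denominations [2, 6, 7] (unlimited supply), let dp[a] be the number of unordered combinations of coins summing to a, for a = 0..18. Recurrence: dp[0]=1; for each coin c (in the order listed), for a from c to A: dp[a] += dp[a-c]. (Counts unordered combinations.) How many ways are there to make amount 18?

5

after  coin     0     1     2     3     4     5     6     7     8     9    10    11    12    13    14    15    16    17    18
          2     1     0     1     0     1     0     1     0     1     0     1     0     1     0     1     0     1     0     1
          6     1     0     1     0     1     0     2     0     2     0     2     0     3     0     3     0     3     0     4
          7     1     0     1     0     1     0     2     1     2     1     2     1     3     2     4     2     4     2     5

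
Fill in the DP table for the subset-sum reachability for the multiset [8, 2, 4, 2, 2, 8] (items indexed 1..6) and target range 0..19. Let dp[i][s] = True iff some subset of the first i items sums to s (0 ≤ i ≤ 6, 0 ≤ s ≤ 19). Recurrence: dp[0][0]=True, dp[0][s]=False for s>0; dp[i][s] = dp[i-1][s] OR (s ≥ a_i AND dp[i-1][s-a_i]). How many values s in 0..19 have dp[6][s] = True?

10

i\s   0   1   2   3   4   5   6   7   8   9  10  11  12  13  14  15  16  17  18  19
  0   T   F   F   F   F   F   F   F   F   F   F   F   F   F   F   F   F   F   F   F
  1   T   F   F   F   F   F   F   F   T   F   F   F   F   F   F   F   F   F   F   F
  2   T   F   T   F   F   F   F   F   T   F   T   F   F   F   F   F   F   F   F   F
  3   T   F   T   F   T   F   T   F   T   F   T   F   T   F   T   F   F   F   F   F
  4   T   F   T   F   T   F   T   F   T   F   T   F   T   F   T   F   T   F   F   F
  5   T   F   T   F   T   F   T   F   T   F   T   F   T   F   T   F   T   F   T   F
  6   T   F   T   F   T   F   T   F   T   F   T   F   T   F   T   F   T   F   T   F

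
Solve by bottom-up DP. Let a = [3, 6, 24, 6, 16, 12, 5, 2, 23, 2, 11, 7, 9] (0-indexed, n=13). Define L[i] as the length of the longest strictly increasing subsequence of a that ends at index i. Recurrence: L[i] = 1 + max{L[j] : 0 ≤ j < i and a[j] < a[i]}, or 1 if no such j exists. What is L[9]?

1

   i    0    1    2    3    4    5    6    7    8    9   10   11   12
a[i]    3    6   24    6   16   12    5    2   23    2   11    7    9
L[i]    1    2    3    2    3    3    2    1    4    1    3    3    4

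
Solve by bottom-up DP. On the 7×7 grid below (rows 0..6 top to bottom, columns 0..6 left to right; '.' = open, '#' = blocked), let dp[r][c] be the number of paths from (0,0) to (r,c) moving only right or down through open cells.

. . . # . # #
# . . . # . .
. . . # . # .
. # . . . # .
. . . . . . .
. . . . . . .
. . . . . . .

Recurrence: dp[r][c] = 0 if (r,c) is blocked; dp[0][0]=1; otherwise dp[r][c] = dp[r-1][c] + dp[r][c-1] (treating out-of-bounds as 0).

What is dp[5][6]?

r\c   0   1   2   3   4   5   6
  0   1   1   1   0   0   0   0
  1   0   1   2   2   0   0   0
  2   0   1   3   0   0   0   0
  3   0   0   3   3   3   0   0
  4   0   0   3   6   9   9   9
  5   0   0   3   9  18  27  36
  6   0   0   3  12  30  57  93

36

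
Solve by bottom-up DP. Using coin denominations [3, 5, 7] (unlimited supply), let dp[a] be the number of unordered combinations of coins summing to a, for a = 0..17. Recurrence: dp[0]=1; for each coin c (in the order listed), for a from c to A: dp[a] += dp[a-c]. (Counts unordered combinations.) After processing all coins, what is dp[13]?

2

after  coin     0     1     2     3     4     5     6     7     8     9    10    11    12    13    14    15    16    17
          3     1     0     0     1     0     0     1     0     0     1     0     0     1     0     0     1     0     0
          5     1     0     0     1     0     1     1     0     1     1     1     1     1     1     1     2     1     1
          7     1     0     0     1     0     1     1     1     1     1     2     1     2     2     2     3     2     3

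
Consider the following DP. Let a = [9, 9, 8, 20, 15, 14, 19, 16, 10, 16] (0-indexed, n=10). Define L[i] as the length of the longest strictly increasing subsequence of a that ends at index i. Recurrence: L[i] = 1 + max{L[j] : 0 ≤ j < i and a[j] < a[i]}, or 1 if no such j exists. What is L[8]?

   i    0    1    2    3    4    5    6    7    8    9
a[i]    9    9    8   20   15   14   19   16   10   16
L[i]    1    1    1    2    2    2    3    3    2    3

2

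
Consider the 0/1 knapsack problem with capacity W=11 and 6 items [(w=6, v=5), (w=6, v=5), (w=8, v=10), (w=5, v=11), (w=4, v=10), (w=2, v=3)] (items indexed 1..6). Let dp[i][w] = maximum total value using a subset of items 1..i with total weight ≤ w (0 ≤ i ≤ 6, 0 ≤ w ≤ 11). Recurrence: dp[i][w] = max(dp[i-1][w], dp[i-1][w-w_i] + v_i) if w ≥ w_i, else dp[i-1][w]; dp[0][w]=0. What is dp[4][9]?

i\w   0   1   2   3   4   5   6   7   8   9  10  11
  0   0   0   0   0   0   0   0   0   0   0   0   0
  1   0   0   0   0   0   0   5   5   5   5   5   5
  2   0   0   0   0   0   0   5   5   5   5   5   5
  3   0   0   0   0   0   0   5   5  10  10  10  10
  4   0   0   0   0   0  11  11  11  11  11  11  16
  5   0   0   0   0  10  11  11  11  11  21  21  21
  6   0   0   3   3  10  11  13  14  14  21  21  24

11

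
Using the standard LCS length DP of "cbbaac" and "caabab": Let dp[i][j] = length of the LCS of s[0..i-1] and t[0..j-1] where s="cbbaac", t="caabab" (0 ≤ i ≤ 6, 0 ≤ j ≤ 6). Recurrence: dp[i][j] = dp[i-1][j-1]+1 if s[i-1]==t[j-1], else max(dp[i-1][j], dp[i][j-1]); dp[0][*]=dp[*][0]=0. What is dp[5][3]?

3

   ''  c  a  a  b  a  b
''  0  0  0  0  0  0  0
 c  0  1  1  1  1  1  1
 b  0  1  1  1  2  2  2
 b  0  1  1  1  2  2  3
 a  0  1  2  2  2  3  3
 a  0  1  2  3  3  3  3
 c  0  1  2  3  3  3  3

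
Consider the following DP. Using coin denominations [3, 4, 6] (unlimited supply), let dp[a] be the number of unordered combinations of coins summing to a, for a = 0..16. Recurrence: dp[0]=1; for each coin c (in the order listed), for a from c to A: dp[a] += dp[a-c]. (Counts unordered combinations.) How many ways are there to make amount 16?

after  coin     0     1     2     3     4     5     6     7     8     9    10    11    12    13    14    15    16
          3     1     0     0     1     0     0     1     0     0     1     0     0     1     0     0     1     0
          4     1     0     0     1     1     0     1     1     1     1     1     1     2     1     1     2     2
          6     1     0     0     1     1     0     2     1     1     2     2     1     4     2     2     4     4

4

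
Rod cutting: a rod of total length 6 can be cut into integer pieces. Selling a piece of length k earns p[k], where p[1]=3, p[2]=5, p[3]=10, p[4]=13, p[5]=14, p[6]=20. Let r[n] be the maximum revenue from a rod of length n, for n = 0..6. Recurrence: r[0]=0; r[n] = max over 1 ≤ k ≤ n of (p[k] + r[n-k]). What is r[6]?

   n    0    1    2    3    4    5    6
r[n]    0    3    6   10   13   16   20

20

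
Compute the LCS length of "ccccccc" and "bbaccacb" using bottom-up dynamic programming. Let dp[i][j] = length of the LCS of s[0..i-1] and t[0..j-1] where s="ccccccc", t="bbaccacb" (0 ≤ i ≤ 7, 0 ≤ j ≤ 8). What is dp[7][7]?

3

   ''  b  b  a  c  c  a  c  b
''  0  0  0  0  0  0  0  0  0
 c  0  0  0  0  1  1  1  1  1
 c  0  0  0  0  1  2  2  2  2
 c  0  0  0  0  1  2  2  3  3
 c  0  0  0  0  1  2  2  3  3
 c  0  0  0  0  1  2  2  3  3
 c  0  0  0  0  1  2  2  3  3
 c  0  0  0  0  1  2  2  3  3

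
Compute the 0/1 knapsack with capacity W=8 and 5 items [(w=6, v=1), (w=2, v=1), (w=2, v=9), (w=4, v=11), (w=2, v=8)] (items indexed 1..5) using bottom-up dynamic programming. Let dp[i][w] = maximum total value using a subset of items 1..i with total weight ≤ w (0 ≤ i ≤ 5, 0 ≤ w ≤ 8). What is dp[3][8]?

i\w   0   1   2   3   4   5   6   7   8
  0   0   0   0   0   0   0   0   0   0
  1   0   0   0   0   0   0   1   1   1
  2   0   0   1   1   1   1   1   1   2
  3   0   0   9   9  10  10  10  10  10
  4   0   0   9   9  11  11  20  20  21
  5   0   0   9   9  17  17  20  20  28

10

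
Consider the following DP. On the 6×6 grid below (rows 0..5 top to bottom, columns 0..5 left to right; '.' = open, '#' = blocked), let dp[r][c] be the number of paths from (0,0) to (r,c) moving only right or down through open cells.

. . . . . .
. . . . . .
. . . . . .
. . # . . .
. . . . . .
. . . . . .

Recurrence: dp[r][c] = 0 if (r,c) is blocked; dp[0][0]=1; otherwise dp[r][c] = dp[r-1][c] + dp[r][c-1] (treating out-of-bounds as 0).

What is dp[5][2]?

r\c   0   1   2   3   4   5
  0   1   1   1   1   1   1
  1   1   2   3   4   5   6
  2   1   3   6  10  15  21
  3   1   4   0  10  25  46
  4   1   5   5  15  40  86
  5   1   6  11  26  66 152

11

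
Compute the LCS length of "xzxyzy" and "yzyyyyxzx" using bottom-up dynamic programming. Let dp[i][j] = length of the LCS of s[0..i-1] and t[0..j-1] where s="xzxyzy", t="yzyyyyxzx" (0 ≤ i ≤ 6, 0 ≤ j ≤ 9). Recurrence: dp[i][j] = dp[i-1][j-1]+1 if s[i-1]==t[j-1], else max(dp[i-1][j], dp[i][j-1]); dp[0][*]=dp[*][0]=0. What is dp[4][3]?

   ''  y  z  y  y  y  y  x  z  x
''  0  0  0  0  0  0  0  0  0  0
 x  0  0  0  0  0  0  0  1  1  1
 z  0  0  1  1  1  1  1  1  2  2
 x  0  0  1  1  1  1  1  2  2  3
 y  0  1  1  2  2  2  2  2  2  3
 z  0  1  2  2  2  2  2  2  3  3
 y  0  1  2  3  3  3  3  3  3  3

2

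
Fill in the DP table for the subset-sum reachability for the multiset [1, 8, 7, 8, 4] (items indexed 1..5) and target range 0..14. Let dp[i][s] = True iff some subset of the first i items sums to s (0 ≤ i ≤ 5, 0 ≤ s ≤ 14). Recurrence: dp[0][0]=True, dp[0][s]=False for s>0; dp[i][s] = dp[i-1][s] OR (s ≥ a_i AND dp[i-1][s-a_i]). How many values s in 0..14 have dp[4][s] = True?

i\s   0   1   2   3   4   5   6   7   8   9  10  11  12  13  14
  0   T   F   F   F   F   F   F   F   F   F   F   F   F   F   F
  1   T   T   F   F   F   F   F   F   F   F   F   F   F   F   F
  2   T   T   F   F   F   F   F   F   T   T   F   F   F   F   F
  3   T   T   F   F   F   F   F   T   T   T   F   F   F   F   F
  4   T   T   F   F   F   F   F   T   T   T   F   F   F   F   F
  5   T   T   F   F   T   T   F   T   T   T   F   T   T   T   F

5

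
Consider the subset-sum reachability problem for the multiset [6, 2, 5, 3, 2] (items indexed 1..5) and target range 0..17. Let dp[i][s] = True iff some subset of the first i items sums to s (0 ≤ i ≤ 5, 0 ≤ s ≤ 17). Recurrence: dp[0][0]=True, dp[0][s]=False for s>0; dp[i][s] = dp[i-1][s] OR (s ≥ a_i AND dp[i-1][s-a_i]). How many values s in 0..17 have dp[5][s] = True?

16

i\s   0   1   2   3   4   5   6   7   8   9  10  11  12  13  14  15  16  17
  0   T   F   F   F   F   F   F   F   F   F   F   F   F   F   F   F   F   F
  1   T   F   F   F   F   F   T   F   F   F   F   F   F   F   F   F   F   F
  2   T   F   T   F   F   F   T   F   T   F   F   F   F   F   F   F   F   F
  3   T   F   T   F   F   T   T   T   T   F   F   T   F   T   F   F   F   F
  4   T   F   T   T   F   T   T   T   T   T   T   T   F   T   T   F   T   F
  5   T   F   T   T   T   T   T   T   T   T   T   T   T   T   T   T   T   F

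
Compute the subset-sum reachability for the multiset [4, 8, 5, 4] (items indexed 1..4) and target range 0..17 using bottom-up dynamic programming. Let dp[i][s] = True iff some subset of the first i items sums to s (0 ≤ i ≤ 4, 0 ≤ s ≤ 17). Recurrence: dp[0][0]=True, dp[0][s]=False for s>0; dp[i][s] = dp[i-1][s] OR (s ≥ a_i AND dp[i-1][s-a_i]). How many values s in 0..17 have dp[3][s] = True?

i\s   0   1   2   3   4   5   6   7   8   9  10  11  12  13  14  15  16  17
  0   T   F   F   F   F   F   F   F   F   F   F   F   F   F   F   F   F   F
  1   T   F   F   F   T   F   F   F   F   F   F   F   F   F   F   F   F   F
  2   T   F   F   F   T   F   F   F   T   F   F   F   T   F   F   F   F   F
  3   T   F   F   F   T   T   F   F   T   T   F   F   T   T   F   F   F   T
  4   T   F   F   F   T   T   F   F   T   T   F   F   T   T   F   F   T   T

8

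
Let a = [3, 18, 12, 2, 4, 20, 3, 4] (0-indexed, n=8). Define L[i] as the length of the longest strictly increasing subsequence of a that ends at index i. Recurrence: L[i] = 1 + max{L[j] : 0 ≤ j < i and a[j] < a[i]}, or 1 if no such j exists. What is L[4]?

2

   i    0    1    2    3    4    5    6    7
a[i]    3   18   12    2    4   20    3    4
L[i]    1    2    2    1    2    3    2    3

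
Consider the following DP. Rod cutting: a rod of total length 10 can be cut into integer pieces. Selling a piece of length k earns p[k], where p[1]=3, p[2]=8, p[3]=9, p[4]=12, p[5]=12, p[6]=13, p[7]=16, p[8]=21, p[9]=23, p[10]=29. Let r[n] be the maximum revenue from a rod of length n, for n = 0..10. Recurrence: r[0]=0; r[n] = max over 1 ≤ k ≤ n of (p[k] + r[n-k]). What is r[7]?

   n    0    1    2    3    4    5    6    7    8    9   10
r[n]    0    3    8   11   16   19   24   27   32   35   40

27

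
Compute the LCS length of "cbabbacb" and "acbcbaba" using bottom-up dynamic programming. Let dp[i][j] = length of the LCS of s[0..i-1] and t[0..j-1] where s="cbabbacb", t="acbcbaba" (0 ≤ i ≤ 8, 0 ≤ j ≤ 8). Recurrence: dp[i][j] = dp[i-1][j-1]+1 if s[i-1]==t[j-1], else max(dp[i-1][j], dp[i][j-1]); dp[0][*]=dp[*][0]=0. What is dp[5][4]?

   ''  a  c  b  c  b  a  b  a
''  0  0  0  0  0  0  0  0  0
 c  0  0  1  1  1  1  1  1  1
 b  0  0  1  2  2  2  2  2  2
 a  0  1  1  2  2  2  3  3  3
 b  0  1  1  2  2  3  3  4  4
 b  0  1  1  2  2  3  3  4  4
 a  0  1  1  2  2  3  4  4  5
 c  0  1  2  2  3  3  4  4  5
 b  0  1  2  3  3  4  4  5  5

2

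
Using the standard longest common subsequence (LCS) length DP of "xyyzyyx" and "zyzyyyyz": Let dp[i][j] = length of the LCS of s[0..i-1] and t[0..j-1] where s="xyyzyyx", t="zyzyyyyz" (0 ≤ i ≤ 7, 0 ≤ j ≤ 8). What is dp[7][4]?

   ''  z  y  z  y  y  y  y  z
''  0  0  0  0  0  0  0  0  0
 x  0  0  0  0  0  0  0  0  0
 y  0  0  1  1  1  1  1  1  1
 y  0  0  1  1  2  2  2  2  2
 z  0  1  1  2  2  2  2  2  3
 y  0  1  2  2  3  3  3  3  3
 y  0  1  2  2  3  4  4  4  4
 x  0  1  2  2  3  4  4  4  4

3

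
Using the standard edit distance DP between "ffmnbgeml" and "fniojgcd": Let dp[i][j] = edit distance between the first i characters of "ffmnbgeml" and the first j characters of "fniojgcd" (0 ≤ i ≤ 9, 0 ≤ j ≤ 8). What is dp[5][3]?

   ''  f  n  i  o  j  g  c  d
''  0  1  2  3  4  5  6  7  8
 f  1  0  1  2  3  4  5  6  7
 f  2  1  1  2  3  4  5  6  7
 m  3  2  2  2  3  4  5  6  7
 n  4  3  2  3  3  4  5  6  7
 b  5  4  3  3  4  4  5  6  7
 g  6  5  4  4  4  5  4  5  6
 e  7  6  5  5  5  5  5  5  6
 m  8  7  6  6  6  6  6  6  6
 l  9  8  7  7  7  7  7  7  7

3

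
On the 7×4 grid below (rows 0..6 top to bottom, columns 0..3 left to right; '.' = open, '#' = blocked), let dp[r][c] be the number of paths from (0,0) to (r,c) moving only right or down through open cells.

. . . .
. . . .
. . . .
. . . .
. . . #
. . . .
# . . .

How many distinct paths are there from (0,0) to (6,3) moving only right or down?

r\c   0   1   2   3
  0   1   1   1   1
  1   1   2   3   4
  2   1   3   6  10
  3   1   4  10  20
  4   1   5  15   0
  5   1   6  21  21
  6   0   6  27  48

48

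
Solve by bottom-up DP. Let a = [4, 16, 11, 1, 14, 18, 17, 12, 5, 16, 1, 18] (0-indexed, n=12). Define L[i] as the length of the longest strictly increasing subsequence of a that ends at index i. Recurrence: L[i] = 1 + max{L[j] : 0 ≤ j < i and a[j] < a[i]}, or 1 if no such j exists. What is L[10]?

1

   i    0    1    2    3    4    5    6    7    8    9   10   11
a[i]    4   16   11    1   14   18   17   12    5   16    1   18
L[i]    1    2    2    1    3    4    4    3    2    4    1    5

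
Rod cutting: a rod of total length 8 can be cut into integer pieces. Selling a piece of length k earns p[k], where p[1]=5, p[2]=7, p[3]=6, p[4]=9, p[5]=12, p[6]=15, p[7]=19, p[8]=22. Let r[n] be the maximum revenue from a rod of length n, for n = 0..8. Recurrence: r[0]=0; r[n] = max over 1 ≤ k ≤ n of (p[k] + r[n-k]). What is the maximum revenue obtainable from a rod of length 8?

   n    0    1    2    3    4    5    6    7    8
r[n]    0    5   10   15   20   25   30   35   40

40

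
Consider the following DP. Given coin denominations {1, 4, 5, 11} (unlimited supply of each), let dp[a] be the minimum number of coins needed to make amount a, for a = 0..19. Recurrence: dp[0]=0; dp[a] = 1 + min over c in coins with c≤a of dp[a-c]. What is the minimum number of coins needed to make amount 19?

 a  0  1  2  3  4  5  6  7  8  9 10 11 12 13 14 15 16 17 18 19
dp  0  1  2  3  1  1  2  3  2  2  2  1  2  3  3  2  2  3  4  3

3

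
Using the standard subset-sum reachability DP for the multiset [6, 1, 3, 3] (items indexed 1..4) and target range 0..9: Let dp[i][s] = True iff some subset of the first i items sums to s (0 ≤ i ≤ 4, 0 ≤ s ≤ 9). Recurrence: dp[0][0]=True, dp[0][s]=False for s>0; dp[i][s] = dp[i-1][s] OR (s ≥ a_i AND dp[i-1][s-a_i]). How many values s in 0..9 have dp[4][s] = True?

7

i\s   0   1   2   3   4   5   6   7   8   9
  0   T   F   F   F   F   F   F   F   F   F
  1   T   F   F   F   F   F   T   F   F   F
  2   T   T   F   F   F   F   T   T   F   F
  3   T   T   F   T   T   F   T   T   F   T
  4   T   T   F   T   T   F   T   T   F   T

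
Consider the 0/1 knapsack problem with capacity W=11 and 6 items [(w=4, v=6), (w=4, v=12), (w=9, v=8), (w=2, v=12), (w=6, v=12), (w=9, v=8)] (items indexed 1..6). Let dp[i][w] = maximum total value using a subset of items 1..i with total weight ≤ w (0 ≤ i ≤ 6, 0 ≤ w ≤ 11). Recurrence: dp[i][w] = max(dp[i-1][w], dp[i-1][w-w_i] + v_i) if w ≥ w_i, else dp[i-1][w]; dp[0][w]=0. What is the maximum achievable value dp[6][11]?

30

i\w   0   1   2   3   4   5   6   7   8   9  10  11
  0   0   0   0   0   0   0   0   0   0   0   0   0
  1   0   0   0   0   6   6   6   6   6   6   6   6
  2   0   0   0   0  12  12  12  12  18  18  18  18
  3   0   0   0   0  12  12  12  12  18  18  18  18
  4   0   0  12  12  12  12  24  24  24  24  30  30
  5   0   0  12  12  12  12  24  24  24  24  30  30
  6   0   0  12  12  12  12  24  24  24  24  30  30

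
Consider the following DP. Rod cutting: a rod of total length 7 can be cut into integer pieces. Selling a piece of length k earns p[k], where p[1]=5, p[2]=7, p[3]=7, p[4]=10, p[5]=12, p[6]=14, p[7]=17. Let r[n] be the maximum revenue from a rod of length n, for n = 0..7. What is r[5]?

   n    0    1    2    3    4    5    6    7
r[n]    0    5   10   15   20   25   30   35

25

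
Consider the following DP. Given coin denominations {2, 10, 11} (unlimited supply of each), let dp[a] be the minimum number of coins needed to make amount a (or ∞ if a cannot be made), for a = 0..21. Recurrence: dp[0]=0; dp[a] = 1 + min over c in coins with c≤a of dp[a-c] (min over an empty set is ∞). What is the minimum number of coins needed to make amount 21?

 a  0  1  2  3  4  5  6  7  8  9 10 11 12 13 14 15 16 17 18 19 20 21
dp  0  -  1  -  2  -  3  -  4  -  1  1  2  2  3  3  4  4  5  5  2  2
(- denotes ∞ / unreachable)

2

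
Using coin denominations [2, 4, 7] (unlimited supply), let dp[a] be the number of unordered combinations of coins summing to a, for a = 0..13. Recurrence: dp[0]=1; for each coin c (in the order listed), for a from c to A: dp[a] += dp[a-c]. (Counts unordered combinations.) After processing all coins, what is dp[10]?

after  coin     0     1     2     3     4     5     6     7     8     9    10    11    12    13
          2     1     0     1     0     1     0     1     0     1     0     1     0     1     0
          4     1     0     1     0     2     0     2     0     3     0     3     0     4     0
          7     1     0     1     0     2     0     2     1     3     1     3     2     4     2

3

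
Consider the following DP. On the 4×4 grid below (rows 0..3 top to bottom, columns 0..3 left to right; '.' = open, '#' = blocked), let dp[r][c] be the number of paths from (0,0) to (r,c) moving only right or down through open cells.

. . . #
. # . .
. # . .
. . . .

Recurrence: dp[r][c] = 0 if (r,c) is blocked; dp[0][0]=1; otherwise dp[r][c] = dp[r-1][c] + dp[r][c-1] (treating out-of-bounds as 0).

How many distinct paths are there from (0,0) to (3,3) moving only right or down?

r\c   0   1   2   3
  0   1   1   1   0
  1   1   0   1   1
  2   1   0   1   2
  3   1   1   2   4

4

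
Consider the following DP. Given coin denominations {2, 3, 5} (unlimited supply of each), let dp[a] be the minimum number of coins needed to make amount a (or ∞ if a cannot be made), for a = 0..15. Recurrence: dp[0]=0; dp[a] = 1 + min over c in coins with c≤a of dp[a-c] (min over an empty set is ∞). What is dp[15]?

3

 a  0  1  2  3  4  5  6  7  8  9 10 11 12 13 14 15
dp  0  -  1  1  2  1  2  2  2  3  2  3  3  3  4  3
(- denotes ∞ / unreachable)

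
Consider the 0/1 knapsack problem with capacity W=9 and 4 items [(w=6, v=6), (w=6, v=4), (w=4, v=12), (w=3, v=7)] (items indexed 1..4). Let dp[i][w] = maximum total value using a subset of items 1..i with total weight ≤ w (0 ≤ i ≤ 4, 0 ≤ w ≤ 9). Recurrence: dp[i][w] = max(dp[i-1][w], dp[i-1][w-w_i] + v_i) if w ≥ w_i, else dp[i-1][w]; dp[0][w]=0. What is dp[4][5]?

i\w   0   1   2   3   4   5   6   7   8   9
  0   0   0   0   0   0   0   0   0   0   0
  1   0   0   0   0   0   0   6   6   6   6
  2   0   0   0   0   0   0   6   6   6   6
  3   0   0   0   0  12  12  12  12  12  12
  4   0   0   0   7  12  12  12  19  19  19

12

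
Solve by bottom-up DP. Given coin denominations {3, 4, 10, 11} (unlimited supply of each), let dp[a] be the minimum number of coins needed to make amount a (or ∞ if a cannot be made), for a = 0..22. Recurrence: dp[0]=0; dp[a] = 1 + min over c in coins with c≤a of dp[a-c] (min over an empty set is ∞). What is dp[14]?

2

 a  0  1  2  3  4  5  6  7  8  9 10 11 12 13 14 15 16 17 18 19 20 21 22
dp  0  -  -  1  1  -  2  2  2  3  1  1  3  2  2  2  3  3  3  3  2  2  2
(- denotes ∞ / unreachable)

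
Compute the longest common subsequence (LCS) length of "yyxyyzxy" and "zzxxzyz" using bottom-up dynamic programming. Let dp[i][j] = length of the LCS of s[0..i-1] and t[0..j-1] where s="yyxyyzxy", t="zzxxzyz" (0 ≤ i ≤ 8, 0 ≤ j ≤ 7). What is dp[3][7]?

1

   ''  z  z  x  x  z  y  z
''  0  0  0  0  0  0  0  0
 y  0  0  0  0  0  0  1  1
 y  0  0  0  0  0  0  1  1
 x  0  0  0  1  1  1  1  1
 y  0  0  0  1  1  1  2  2
 y  0  0  0  1  1  1  2  2
 z  0  1  1  1  1  2  2  3
 x  0  1  1  2  2  2  2  3
 y  0  1  1  2  2  2  3  3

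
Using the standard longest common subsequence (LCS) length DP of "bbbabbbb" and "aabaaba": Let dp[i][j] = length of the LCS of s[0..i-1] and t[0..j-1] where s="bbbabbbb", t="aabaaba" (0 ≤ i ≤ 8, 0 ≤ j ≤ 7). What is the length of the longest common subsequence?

   ''  a  a  b  a  a  b  a
''  0  0  0  0  0  0  0  0
 b  0  0  0  1  1  1  1  1
 b  0  0  0  1  1  1  2  2
 b  0  0  0  1  1  1  2  2
 a  0  1  1  1  2  2  2  3
 b  0  1  1  2  2  2  3  3
 b  0  1  1  2  2  2  3  3
 b  0  1  1  2  2  2  3  3
 b  0  1  1  2  2  2  3  3

3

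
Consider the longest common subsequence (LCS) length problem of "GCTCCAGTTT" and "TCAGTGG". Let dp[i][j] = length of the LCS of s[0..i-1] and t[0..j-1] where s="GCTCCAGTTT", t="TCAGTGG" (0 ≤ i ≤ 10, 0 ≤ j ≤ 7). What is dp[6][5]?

   ''  T  C  A  G  T  G  G
''  0  0  0  0  0  0  0  0
 G  0  0  0  0  1  1  1  1
 C  0  0  1  1  1  1  1  1
 T  0  1  1  1  1  2  2  2
 C  0  1  2  2  2  2  2  2
 C  0  1  2  2  2  2  2  2
 A  0  1  2  3  3  3  3  3
 G  0  1  2  3  4  4  4  4
 T  0  1  2  3  4  5  5  5
 T  0  1  2  3  4  5  5  5
 T  0  1  2  3  4  5  5  5

3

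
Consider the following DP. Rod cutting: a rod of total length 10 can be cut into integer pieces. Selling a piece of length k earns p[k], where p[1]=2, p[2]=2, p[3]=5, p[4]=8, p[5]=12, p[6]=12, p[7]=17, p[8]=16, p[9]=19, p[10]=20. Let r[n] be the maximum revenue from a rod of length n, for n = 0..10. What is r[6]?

14

   n    0    1    2    3    4    5    6    7    8    9   10
r[n]    0    2    4    6    8   12   14   17   19   21   24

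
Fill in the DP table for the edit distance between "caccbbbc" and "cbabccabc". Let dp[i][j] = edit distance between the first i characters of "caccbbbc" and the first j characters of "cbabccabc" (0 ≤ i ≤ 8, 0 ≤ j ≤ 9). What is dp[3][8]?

   ''  c  b  a  b  c  c  a  b  c
''  0  1  2  3  4  5  6  7  8  9
 c  1  0  1  2  3  4  5  6  7  8
 a  2  1  1  1  2  3  4  5  6  7
 c  3  2  2  2  2  2  3  4  5  6
 c  4  3  3  3  3  2  2  3  4  5
 b  5  4  3  4  3  3  3  3  3  4
 b  6  5  4  4  4  4  4  4  3  4
 b  7  6  5  5  4  5  5  5  4  4
 c  8  7  6  6  5  4  5  6  5  4

5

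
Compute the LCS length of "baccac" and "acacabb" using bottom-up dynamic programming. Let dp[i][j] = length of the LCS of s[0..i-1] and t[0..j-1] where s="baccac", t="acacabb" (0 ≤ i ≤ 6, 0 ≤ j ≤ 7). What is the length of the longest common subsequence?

4

   ''  a  c  a  c  a  b  b
''  0  0  0  0  0  0  0  0
 b  0  0  0  0  0  0  1  1
 a  0  1  1  1  1  1  1  1
 c  0  1  2  2  2  2  2  2
 c  0  1  2  2  3  3  3  3
 a  0  1  2  3  3  4  4  4
 c  0  1  2  3  4  4  4  4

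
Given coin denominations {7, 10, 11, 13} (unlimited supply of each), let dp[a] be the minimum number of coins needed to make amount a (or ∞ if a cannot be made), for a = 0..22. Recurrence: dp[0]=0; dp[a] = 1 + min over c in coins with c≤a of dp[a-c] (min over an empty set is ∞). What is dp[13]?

 a  0  1  2  3  4  5  6  7  8  9 10 11 12 13 14 15 16 17 18 19 20 21 22
dp  0  -  -  -  -  -  -  1  -  -  1  1  -  1  2  -  -  2  2  -  2  2  2
(- denotes ∞ / unreachable)

1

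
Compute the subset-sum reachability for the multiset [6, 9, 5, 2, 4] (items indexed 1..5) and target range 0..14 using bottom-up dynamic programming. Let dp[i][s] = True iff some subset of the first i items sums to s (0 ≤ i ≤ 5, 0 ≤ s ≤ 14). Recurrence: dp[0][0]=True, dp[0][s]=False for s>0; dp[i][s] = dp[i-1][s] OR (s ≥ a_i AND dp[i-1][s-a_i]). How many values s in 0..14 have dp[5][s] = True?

13

i\s   0   1   2   3   4   5   6   7   8   9  10  11  12  13  14
  0   T   F   F   F   F   F   F   F   F   F   F   F   F   F   F
  1   T   F   F   F   F   F   T   F   F   F   F   F   F   F   F
  2   T   F   F   F   F   F   T   F   F   T   F   F   F   F   F
  3   T   F   F   F   F   T   T   F   F   T   F   T   F   F   T
  4   T   F   T   F   F   T   T   T   T   T   F   T   F   T   T
  5   T   F   T   F   T   T   T   T   T   T   T   T   T   T   T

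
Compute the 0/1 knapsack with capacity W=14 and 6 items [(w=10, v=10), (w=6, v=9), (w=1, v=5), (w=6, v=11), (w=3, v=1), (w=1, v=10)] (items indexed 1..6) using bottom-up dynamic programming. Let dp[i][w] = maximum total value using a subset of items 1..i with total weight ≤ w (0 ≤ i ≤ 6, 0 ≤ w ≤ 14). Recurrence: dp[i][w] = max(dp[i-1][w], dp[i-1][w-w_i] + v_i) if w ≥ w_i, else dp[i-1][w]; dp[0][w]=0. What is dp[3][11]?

15

i\w   0   1   2   3   4   5   6   7   8   9  10  11  12  13  14
  0   0   0   0   0   0   0   0   0   0   0   0   0   0   0   0
  1   0   0   0   0   0   0   0   0   0   0  10  10  10  10  10
  2   0   0   0   0   0   0   9   9   9   9  10  10  10  10  10
  3   0   5   5   5   5   5   9  14  14  14  14  15  15  15  15
  4   0   5   5   5   5   5  11  16  16  16  16  16  20  25  25
  5   0   5   5   5   6   6  11  16  16  16  17  17  20  25  25
  6   0  10  15  15  15  16  16  21  26  26  26  27  27  30  35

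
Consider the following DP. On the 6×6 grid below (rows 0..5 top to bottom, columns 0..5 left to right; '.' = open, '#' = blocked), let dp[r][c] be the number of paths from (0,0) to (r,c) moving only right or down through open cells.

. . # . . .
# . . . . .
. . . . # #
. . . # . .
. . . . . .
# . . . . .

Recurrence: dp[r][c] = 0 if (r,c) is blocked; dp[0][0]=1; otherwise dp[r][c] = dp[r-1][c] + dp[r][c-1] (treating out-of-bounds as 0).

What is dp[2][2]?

r\c   0   1   2   3   4   5
  0   1   1   0   0   0   0
  1   0   1   1   1   1   1
  2   0   1   2   3   0   0
  3   0   1   3   0   0   0
  4   0   1   4   4   4   4
  5   0   1   5   9  13  17

2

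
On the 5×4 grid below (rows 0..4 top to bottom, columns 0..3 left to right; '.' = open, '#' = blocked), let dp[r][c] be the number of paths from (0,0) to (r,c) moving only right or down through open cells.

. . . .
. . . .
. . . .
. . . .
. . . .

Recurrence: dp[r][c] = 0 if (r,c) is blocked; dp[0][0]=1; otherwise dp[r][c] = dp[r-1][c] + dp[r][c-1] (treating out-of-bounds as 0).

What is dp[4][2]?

r\c   0   1   2   3
  0   1   1   1   1
  1   1   2   3   4
  2   1   3   6  10
  3   1   4  10  20
  4   1   5  15  35

15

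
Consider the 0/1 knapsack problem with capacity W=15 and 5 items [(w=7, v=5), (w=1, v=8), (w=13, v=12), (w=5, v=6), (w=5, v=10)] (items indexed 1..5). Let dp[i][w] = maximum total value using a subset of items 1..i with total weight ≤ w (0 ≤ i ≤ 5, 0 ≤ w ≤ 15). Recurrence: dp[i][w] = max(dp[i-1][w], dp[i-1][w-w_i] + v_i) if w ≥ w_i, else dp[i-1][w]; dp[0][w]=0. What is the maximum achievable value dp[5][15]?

24

i\w   0   1   2   3   4   5   6   7   8   9  10  11  12  13  14  15
  0   0   0   0   0   0   0   0   0   0   0   0   0   0   0   0   0
  1   0   0   0   0   0   0   0   5   5   5   5   5   5   5   5   5
  2   0   8   8   8   8   8   8   8  13  13  13  13  13  13  13  13
  3   0   8   8   8   8   8   8   8  13  13  13  13  13  13  20  20
  4   0   8   8   8   8   8  14  14  14  14  14  14  14  19  20  20
  5   0   8   8   8   8  10  18  18  18  18  18  24  24  24  24  24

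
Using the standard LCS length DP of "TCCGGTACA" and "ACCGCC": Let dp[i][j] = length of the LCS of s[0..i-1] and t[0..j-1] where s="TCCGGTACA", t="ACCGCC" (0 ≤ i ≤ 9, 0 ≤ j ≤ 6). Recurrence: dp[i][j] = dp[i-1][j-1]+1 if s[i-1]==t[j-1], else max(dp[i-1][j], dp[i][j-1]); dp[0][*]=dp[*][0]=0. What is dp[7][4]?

3

   ''  A  C  C  G  C  C
''  0  0  0  0  0  0  0
 T  0  0  0  0  0  0  0
 C  0  0  1  1  1  1  1
 C  0  0  1  2  2  2  2
 G  0  0  1  2  3  3  3
 G  0  0  1  2  3  3  3
 T  0  0  1  2  3  3  3
 A  0  1  1  2  3  3  3
 C  0  1  2  2  3  4  4
 A  0  1  2  2  3  4  4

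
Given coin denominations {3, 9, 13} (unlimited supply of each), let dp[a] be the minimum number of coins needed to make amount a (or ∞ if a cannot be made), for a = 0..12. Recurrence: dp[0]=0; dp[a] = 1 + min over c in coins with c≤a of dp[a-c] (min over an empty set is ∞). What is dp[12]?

2

 a  0  1  2  3  4  5  6  7  8  9 10 11 12
dp  0  -  -  1  -  -  2  -  -  1  -  -  2
(- denotes ∞ / unreachable)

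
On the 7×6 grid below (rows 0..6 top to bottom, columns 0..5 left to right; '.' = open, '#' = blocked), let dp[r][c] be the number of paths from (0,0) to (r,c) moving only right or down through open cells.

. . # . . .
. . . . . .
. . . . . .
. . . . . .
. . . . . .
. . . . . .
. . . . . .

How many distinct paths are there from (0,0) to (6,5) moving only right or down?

378

r\c   0   1   2   3   4   5
  0   1   1   0   0   0   0
  1   1   2   2   2   2   2
  2   1   3   5   7   9  11
  3   1   4   9  16  25  36
  4   1   5  14  30  55  91
  5   1   6  20  50 105 196
  6   1   7  27  77 182 378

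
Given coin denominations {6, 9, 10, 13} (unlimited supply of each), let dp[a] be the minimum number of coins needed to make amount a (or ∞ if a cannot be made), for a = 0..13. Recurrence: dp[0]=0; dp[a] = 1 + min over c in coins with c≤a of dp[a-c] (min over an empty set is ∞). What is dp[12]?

 a  0  1  2  3  4  5  6  7  8  9 10 11 12 13
dp  0  -  -  -  -  -  1  -  -  1  1  -  2  1
(- denotes ∞ / unreachable)

2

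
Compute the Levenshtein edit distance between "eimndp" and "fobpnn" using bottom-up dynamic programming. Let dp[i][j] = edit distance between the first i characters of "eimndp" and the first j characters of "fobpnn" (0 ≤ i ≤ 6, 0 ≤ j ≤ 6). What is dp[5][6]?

5

   ''  f  o  b  p  n  n
''  0  1  2  3  4  5  6
 e  1  1  2  3  4  5  6
 i  2  2  2  3  4  5  6
 m  3  3  3  3  4  5  6
 n  4  4  4  4  4  4  5
 d  5  5  5  5  5  5  5
 p  6  6  6  6  5  6  6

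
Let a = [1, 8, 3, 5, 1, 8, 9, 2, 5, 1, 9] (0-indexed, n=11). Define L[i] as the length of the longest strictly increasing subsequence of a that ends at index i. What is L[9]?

   i    0    1    2    3    4    5    6    7    8    9   10
a[i]    1    8    3    5    1    8    9    2    5    1    9
L[i]    1    2    2    3    1    4    5    2    3    1    5

1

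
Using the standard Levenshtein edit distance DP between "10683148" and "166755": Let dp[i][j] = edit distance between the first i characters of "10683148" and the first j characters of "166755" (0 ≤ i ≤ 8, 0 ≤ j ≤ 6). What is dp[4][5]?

3

   ''  1  6  6  7  5  5
''  0  1  2  3  4  5  6
 1  1  0  1  2  3  4  5
 0  2  1  1  2  3  4  5
 6  3  2  1  1  2  3  4
 8  4  3  2  2  2  3  4
 3  5  4  3  3  3  3  4
 1  6  5  4  4  4  4  4
 4  7  6  5  5  5  5  5
 8  8  7  6  6  6  6  6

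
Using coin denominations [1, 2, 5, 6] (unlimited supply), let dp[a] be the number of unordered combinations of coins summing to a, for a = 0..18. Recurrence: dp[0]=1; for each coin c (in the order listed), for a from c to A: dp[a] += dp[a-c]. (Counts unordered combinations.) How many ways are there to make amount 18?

after  coin     0     1     2     3     4     5     6     7     8     9    10    11    12    13    14    15    16    17    18
          1     1     1     1     1     1     1     1     1     1     1     1     1     1     1     1     1     1     1     1
          2     1     1     2     2     3     3     4     4     5     5     6     6     7     7     8     8     9     9    10
          5     1     1     2     2     3     4     5     6     7     8    10    11    13    14    16    18    20    22    24
          6     1     1     2     2     3     4     6     7     9    10    13    15    19    21    25    28    33    37    43

43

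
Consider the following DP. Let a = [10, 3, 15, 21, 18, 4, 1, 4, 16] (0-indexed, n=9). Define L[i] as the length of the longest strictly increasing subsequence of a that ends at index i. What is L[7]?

   i    0    1    2    3    4    5    6    7    8
a[i]   10    3   15   21   18    4    1    4   16
L[i]    1    1    2    3    3    2    1    2    3

2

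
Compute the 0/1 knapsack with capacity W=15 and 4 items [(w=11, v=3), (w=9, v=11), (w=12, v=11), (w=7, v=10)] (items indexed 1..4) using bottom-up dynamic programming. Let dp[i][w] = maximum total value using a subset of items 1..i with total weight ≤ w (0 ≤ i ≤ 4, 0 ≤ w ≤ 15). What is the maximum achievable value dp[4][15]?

i\w   0   1   2   3   4   5   6   7   8   9  10  11  12  13  14  15
  0   0   0   0   0   0   0   0   0   0   0   0   0   0   0   0   0
  1   0   0   0   0   0   0   0   0   0   0   0   3   3   3   3   3
  2   0   0   0   0   0   0   0   0   0  11  11  11  11  11  11  11
  3   0   0   0   0   0   0   0   0   0  11  11  11  11  11  11  11
  4   0   0   0   0   0   0   0  10  10  11  11  11  11  11  11  11

11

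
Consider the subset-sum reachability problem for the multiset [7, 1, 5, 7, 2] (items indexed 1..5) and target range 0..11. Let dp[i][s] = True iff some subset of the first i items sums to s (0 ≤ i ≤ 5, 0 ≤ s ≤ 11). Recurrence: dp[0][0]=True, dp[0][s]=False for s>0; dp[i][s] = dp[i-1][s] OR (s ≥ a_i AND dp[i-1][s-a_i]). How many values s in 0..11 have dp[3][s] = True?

6

i\s   0   1   2   3   4   5   6   7   8   9  10  11
  0   T   F   F   F   F   F   F   F   F   F   F   F
  1   T   F   F   F   F   F   F   T   F   F   F   F
  2   T   T   F   F   F   F   F   T   T   F   F   F
  3   T   T   F   F   F   T   T   T   T   F   F   F
  4   T   T   F   F   F   T   T   T   T   F   F   F
  5   T   T   T   T   F   T   T   T   T   T   T   F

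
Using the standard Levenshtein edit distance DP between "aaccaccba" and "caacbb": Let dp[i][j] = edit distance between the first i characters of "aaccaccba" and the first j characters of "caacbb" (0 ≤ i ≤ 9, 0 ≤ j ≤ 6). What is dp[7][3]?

5

   ''  c  a  a  c  b  b
''  0  1  2  3  4  5  6
 a  1  1  1  2  3  4  5
 a  2  2  1  1  2  3  4
 c  3  2  2  2  1  2  3
 c  4  3  3  3  2  2  3
 a  5  4  3  3  3  3  3
 c  6  5  4  4  3  4  4
 c  7  6  5  5  4  4  5
 b  8  7  6  6  5  4  4
 a  9  8  7  6  6  5  5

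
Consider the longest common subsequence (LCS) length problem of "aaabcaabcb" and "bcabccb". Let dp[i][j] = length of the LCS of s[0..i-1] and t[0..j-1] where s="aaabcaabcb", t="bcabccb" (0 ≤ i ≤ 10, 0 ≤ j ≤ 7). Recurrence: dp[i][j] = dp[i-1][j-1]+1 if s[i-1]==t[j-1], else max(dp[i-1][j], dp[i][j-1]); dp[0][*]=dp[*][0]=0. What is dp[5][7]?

   ''  b  c  a  b  c  c  b
''  0  0  0  0  0  0  0  0
 a  0  0  0  1  1  1  1  1
 a  0  0  0  1  1  1  1  1
 a  0  0  0  1  1  1  1  1
 b  0  1  1  1  2  2  2  2
 c  0  1  2  2  2  3  3  3
 a  0  1  2  3  3  3  3  3
 a  0  1  2  3  3  3  3  3
 b  0  1  2  3  4  4  4  4
 c  0  1  2  3  4  5  5  5
 b  0  1  2  3  4  5  5  6

3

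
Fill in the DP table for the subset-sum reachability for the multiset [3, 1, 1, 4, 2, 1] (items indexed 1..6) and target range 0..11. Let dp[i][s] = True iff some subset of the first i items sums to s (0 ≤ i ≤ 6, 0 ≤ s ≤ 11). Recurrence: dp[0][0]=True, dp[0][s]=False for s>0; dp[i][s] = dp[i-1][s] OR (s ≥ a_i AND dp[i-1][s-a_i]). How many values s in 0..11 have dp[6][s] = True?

12

i\s   0   1   2   3   4   5   6   7   8   9  10  11
  0   T   F   F   F   F   F   F   F   F   F   F   F
  1   T   F   F   T   F   F   F   F   F   F   F   F
  2   T   T   F   T   T   F   F   F   F   F   F   F
  3   T   T   T   T   T   T   F   F   F   F   F   F
  4   T   T   T   T   T   T   T   T   T   T   F   F
  5   T   T   T   T   T   T   T   T   T   T   T   T
  6   T   T   T   T   T   T   T   T   T   T   T   T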